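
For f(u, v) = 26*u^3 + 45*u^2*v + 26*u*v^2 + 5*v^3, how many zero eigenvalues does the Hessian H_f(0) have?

2

Hessian at 0 has rank 0.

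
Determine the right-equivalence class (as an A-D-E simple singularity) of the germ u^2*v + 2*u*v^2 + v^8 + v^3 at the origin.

D_{9}

The Hessian of f at 0 is [[0, 0], [0, 0]] with rank 0, so corank 2. A Groebner basis of the Jacobian ideal J(f) in C{u,v} is {u^2/8 + v^7 - v^2/8, u^3 + v^3, u*v + v^2}; counting standard monomials gives mu = 9. Corank 2; j^3 = v*(u + v)^2 has shape L^2 M (L != M), so D-series; mu = 9 gives D_9.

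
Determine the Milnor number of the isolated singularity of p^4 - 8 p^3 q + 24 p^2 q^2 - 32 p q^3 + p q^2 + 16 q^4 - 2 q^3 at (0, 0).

The Hessian of f at 0 has rank 0. Corank 2; j^3 = q^2*(p - 2*q) has shape L^2 M (L != M), so D-series; mu = 5 gives D_5.

5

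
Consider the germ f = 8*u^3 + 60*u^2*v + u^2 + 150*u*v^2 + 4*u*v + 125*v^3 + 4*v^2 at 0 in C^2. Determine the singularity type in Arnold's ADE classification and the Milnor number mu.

The Hessian of f at 0 has rank 1. Corank 1: A-series; mu = 2 gives A_2.

Type A_{2}, Milnor number mu = 2.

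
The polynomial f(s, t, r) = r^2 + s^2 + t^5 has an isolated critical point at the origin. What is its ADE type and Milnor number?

The Hessian of f at 0 is [[2, 0, 0], [0, 0, 0], [0, 0, 2]] with rank 2, so corank 1. A Groebner basis of the Jacobian ideal J(f) in C{s,t,r} is {t^4, s, r}; counting standard monomials gives mu = 4. Corank 1: A-series; mu = 4 gives A_4.

Type A_4, Milnor number mu = 4.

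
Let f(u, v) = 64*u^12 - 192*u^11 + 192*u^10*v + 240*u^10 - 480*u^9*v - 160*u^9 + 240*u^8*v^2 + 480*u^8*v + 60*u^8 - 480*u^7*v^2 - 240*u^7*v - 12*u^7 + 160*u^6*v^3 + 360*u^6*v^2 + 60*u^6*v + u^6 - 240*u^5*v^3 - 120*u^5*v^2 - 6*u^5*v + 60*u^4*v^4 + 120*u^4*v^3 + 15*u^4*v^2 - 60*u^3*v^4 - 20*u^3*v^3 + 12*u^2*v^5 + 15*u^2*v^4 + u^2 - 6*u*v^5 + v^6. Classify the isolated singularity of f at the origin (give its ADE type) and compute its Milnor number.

Type A5, Milnor number mu = 5.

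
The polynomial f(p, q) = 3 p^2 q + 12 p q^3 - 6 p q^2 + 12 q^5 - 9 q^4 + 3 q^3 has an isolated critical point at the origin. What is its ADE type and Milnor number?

The Hessian of f at 0 is [[0, 0], [0, 0]] with rank 0, so corank 2. A Groebner basis of the Jacobian ideal J(f) in C{p,q} is {p*q^2 + p*q/2 - q^2/2, p*q/2 + q^3 - q^2/2, p^2 - 4*p*q + 3*q^2}; counting standard monomials gives mu = 5. Corank 2; j^3 = 3*q*(p - q)^2 has shape L^2 M (L != M), so D-series; mu = 5 gives D_5.

Type D_5, Milnor number mu = 5.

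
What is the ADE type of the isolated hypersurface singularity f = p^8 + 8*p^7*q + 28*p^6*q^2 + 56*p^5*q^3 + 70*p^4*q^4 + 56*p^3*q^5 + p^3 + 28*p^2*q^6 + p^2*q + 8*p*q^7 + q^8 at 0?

D_9

The Hessian of f at 0 has rank 0. Corank 2; j^3 = p^2*(p + q) has shape L^2 M (L != M), so D-series; mu = 9 gives D_9.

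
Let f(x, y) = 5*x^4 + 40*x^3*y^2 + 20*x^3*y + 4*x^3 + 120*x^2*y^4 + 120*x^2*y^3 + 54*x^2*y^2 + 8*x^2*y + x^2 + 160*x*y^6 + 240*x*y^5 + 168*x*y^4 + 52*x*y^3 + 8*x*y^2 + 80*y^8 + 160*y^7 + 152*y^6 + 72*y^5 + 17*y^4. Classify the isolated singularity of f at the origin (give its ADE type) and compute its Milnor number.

The Hessian of f at 0 has rank 1. Corank 1: A-series; mu = 3 gives A_3.

Type A3, Milnor number mu = 3.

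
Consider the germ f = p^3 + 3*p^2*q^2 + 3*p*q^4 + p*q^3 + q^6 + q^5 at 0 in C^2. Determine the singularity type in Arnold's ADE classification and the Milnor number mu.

The Hessian of f at 0 has rank 0. Corank 2; j^3 = p^3 is a perfect cube, so E-series; the 4-jet and mu = 7 give E_7.

Type E_{7}, Milnor number mu = 7.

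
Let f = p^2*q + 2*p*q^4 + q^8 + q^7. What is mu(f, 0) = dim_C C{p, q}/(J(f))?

The Hessian of f at 0 has rank 0. Corank 2; j^3 = p^2*q has shape L^2 M (L != M), so D-series; mu = 9 gives D_9.

9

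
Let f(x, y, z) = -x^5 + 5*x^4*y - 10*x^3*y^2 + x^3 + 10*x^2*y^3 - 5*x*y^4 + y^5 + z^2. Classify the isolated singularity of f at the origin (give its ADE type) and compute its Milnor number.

Type E8, Milnor number mu = 8.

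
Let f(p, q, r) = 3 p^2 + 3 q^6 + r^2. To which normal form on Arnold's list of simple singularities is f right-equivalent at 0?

The Hessian of f at 0 has rank 2. Corank 1: A-series; mu = 5 gives A_5.

A_5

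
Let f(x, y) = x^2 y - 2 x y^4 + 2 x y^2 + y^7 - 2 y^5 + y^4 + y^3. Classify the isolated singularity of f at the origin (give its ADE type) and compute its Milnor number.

The Hessian of f at 0 has rank 0. Corank 2; j^3 = y*(x + y)^2 has shape L^2 M (L != M), so D-series; mu = 5 gives D_5.

Type D_5, Milnor number mu = 5.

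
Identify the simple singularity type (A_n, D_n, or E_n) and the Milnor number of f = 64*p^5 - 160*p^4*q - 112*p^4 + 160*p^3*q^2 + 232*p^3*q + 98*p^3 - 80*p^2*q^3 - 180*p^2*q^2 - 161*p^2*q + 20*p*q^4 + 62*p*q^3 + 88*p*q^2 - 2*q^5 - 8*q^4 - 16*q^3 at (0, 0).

Type D_{6}, Milnor number mu = 6.

The Hessian of f at 0 has rank 0. Corank 2; j^3 = (2*p - q)*(7*p - 4*q)^2 has shape L^2 M (L != M), so D-series; mu = 6 gives D_6.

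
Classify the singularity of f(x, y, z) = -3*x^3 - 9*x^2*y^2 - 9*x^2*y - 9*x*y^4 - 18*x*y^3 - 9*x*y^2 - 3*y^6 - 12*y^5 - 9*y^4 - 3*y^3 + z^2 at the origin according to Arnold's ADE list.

E_8

The Hessian of f at 0 has rank 1. Corank 2; j^3 = -3*(x + y)^3 is a perfect cube, so E-series; the 5-jet and mu = 8 give E_8.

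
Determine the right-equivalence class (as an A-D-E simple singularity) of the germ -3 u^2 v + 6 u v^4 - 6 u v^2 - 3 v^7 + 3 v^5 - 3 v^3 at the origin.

D_{6}

The Hessian of f at 0 has rank 0. Corank 2; j^3 = -3*v*(u + v)^2 has shape L^2 M (L != M), so D-series; mu = 6 gives D_6.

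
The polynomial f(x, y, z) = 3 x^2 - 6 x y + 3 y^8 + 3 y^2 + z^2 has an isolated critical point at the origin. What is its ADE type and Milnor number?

The Hessian of f at 0 has rank 2. Corank 1: A-series; mu = 7 gives A_7.

Type A_7, Milnor number mu = 7.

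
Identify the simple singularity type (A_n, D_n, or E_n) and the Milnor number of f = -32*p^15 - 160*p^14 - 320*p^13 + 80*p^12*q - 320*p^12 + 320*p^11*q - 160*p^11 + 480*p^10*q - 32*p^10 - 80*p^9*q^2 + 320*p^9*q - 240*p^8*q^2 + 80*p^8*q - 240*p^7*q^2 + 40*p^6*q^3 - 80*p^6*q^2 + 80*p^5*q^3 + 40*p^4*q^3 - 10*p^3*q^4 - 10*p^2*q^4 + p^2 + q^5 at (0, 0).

Type A4, Milnor number mu = 4.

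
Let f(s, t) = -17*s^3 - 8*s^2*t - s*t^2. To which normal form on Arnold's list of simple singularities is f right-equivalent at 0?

D_4

The Hessian of f at 0 is [[0, 0], [0, 0]] with rank 0, so corank 2. A Groebner basis of the Jacobian ideal J(f) in C{s,t} is {t^3, s^2 - t^2/13, s*t + 4*t^2/13}; counting standard monomials gives mu = 4. Corank 2; j^3 = -s*(17*s^2 + 8*s*t + t^2) splits into three distinct lines over C (the quadratic factor has nonzero discriminant), so D_4.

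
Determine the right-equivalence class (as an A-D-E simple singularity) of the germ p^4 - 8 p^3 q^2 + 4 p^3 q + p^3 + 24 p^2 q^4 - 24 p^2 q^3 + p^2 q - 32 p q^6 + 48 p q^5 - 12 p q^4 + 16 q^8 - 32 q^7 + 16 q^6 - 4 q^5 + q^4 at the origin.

D5

The Hessian of f at 0 has rank 0. Corank 2; j^3 = p^2*(p + q) has shape L^2 M (L != M), so D-series; mu = 5 gives D_5.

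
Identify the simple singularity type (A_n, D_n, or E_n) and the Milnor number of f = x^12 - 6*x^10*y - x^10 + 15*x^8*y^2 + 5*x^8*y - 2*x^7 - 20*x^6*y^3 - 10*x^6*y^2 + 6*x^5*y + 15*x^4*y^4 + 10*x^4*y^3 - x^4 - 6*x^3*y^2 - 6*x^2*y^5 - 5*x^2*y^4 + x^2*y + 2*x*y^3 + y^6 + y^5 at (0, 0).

Type D_{7}, Milnor number mu = 7.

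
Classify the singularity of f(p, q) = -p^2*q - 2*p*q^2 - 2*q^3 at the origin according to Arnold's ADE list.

D_4

The Hessian of f at 0 is [[0, 0], [0, 0]] with rank 0, so corank 2. A Groebner basis of the Jacobian ideal J(f) in C{p,q} is {q^3, p^2 + 2*q^2, p*q + q^2}; counting standard monomials gives mu = 4. Corank 2; j^3 = -q*(p^2 + 2*p*q + 2*q^2) splits into three distinct lines over C (the quadratic factor has nonzero discriminant), so D_4.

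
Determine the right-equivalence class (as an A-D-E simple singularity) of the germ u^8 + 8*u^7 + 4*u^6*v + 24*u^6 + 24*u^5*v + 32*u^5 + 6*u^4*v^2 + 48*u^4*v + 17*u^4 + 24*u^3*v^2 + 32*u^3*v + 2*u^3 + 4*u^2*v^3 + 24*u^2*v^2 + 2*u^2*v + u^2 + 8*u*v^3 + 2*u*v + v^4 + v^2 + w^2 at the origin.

A_{3}

The Hessian of f at 0 has rank 2. Corank 1: A-series; mu = 3 gives A_3.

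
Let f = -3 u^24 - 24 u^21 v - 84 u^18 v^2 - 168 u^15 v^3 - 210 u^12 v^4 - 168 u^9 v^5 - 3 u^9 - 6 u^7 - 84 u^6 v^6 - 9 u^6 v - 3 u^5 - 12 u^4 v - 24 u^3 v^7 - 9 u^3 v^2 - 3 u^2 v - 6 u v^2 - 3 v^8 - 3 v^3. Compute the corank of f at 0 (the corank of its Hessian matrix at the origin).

The Hessian at 0 is [[0, 0], [0, 0]] of rank 0; hence corank 2.

2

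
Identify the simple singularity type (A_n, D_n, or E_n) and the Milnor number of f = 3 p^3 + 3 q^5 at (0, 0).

Type E_8, Milnor number mu = 8.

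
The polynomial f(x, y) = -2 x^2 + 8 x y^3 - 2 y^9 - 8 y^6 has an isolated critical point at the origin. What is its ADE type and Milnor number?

Type A_8, Milnor number mu = 8.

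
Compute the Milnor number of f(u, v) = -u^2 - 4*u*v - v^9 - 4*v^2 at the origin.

The Hessian of f at 0 is [[-2, -4], [-4, -8]] with rank 1, so corank 1. A Groebner basis of the Jacobian ideal J(f) in C{u,v} is {v^8, u + 2*v}; counting standard monomials gives mu = 8. Corank 1: A-series; mu = 8 gives A_8.

8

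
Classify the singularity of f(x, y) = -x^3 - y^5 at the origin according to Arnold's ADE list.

The Hessian of f at 0 has rank 0. Corank 2; j^3 = -x^3 is a perfect cube, so E-series; the 5-jet and mu = 8 give E_8.

E8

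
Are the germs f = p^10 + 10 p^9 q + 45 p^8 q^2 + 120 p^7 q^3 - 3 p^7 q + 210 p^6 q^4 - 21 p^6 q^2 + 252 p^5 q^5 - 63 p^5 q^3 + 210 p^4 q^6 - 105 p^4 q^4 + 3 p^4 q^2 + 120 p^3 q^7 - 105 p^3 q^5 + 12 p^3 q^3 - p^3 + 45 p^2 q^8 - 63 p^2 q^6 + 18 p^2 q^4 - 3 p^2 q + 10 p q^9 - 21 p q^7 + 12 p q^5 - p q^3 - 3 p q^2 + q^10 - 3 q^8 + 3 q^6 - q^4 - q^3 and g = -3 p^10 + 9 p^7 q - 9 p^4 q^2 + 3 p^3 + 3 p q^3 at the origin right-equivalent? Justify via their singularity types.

Yes.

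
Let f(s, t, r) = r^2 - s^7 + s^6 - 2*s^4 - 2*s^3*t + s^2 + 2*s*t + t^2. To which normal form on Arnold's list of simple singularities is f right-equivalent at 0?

The Hessian of f at 0 has rank 2. Corank 1: A-series; mu = 6 gives A_6.

A_{6}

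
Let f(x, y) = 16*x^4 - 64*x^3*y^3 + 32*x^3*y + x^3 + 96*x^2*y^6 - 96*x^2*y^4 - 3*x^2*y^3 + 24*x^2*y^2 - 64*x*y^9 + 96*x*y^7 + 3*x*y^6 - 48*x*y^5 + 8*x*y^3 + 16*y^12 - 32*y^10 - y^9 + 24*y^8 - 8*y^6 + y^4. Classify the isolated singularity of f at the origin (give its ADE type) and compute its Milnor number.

The Hessian of f at 0 is [[0, 0], [0, 0]] with rank 0, so corank 2. A Groebner basis of the Jacobian ideal J(f) in C{x,y} is {y^4, x*y^2 + y^3/6, x^2}; counting standard monomials gives mu = 6. Corank 2; j^3 = x^3 is a perfect cube, so E-series; the 4-jet and mu = 6 give E_6.

Type E_6, Milnor number mu = 6.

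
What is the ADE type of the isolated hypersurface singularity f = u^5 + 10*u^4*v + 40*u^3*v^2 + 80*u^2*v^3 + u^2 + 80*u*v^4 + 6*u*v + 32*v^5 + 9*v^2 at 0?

A_{4}

The Hessian of f at 0 is [[2, 6], [6, 18]] with rank 1, so corank 1. A Groebner basis of the Jacobian ideal J(f) in C{u,v} is {v^4, u + 3*v}; counting standard monomials gives mu = 4. Corank 1: A-series; mu = 4 gives A_4.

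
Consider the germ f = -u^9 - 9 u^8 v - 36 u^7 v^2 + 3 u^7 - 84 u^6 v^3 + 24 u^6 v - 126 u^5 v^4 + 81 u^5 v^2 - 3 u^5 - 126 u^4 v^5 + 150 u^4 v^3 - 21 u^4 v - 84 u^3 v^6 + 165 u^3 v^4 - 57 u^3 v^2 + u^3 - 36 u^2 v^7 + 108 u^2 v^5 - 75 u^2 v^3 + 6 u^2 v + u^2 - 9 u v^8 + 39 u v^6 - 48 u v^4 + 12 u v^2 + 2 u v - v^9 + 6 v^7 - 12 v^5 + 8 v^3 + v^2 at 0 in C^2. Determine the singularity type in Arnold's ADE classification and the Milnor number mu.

Type A_{2}, Milnor number mu = 2.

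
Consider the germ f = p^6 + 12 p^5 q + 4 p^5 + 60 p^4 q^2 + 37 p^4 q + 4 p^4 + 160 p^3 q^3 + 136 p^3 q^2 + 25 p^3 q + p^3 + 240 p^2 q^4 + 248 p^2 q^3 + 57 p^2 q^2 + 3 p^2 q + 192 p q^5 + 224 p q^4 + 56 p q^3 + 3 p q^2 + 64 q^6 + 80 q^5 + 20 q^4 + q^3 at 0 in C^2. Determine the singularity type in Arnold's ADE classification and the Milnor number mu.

The Hessian of f at 0 is [[0, 0], [0, 0]] with rank 0, so corank 2. A Groebner basis of the Jacobian ideal J(f) in C{p,q} is {-3*p^2/5 - 6*p*q/5 + q^4 - q^3/5 - 3*q^2/5, p^3 + q^3, p^2*q - p^2/5 - 2*p*q/5 - 16*q^3/15 - q^2/5, p^2/5 + p*q^2 + 2*p*q/5 + 16*q^3/15 + q^2/5}; counting standard monomials gives mu = 7. Corank 2; j^3 = (p + q)^3 is a perfect cube, so E-series; the 4-jet and mu = 7 give E_7.

Type E_7, Milnor number mu = 7.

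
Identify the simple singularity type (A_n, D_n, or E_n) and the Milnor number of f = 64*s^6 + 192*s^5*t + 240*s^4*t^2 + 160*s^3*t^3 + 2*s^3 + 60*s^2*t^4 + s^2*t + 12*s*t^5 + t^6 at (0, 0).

Type D_7, Milnor number mu = 7.

The Hessian of f at 0 has rank 0. Corank 2; j^3 = s^2*(2*s + t) has shape L^2 M (L != M), so D-series; mu = 7 gives D_7.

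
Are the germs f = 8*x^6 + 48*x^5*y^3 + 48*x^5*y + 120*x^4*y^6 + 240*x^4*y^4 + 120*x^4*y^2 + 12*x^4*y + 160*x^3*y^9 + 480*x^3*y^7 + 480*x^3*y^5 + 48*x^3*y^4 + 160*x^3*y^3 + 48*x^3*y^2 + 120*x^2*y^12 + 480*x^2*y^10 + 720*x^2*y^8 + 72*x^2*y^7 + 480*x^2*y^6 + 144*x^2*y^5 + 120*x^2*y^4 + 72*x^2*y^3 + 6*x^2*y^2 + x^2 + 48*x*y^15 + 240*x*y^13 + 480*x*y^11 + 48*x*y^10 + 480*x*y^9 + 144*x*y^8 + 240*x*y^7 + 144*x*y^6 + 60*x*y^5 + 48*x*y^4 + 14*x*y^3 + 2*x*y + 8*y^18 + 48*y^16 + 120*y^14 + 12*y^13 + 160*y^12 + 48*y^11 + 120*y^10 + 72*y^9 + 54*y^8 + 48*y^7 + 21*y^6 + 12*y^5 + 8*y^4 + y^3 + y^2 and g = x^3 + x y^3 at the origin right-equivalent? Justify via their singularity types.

The Hessian of f at 0 has rank 1. Corank 1: A-series; mu = 2 gives A_2. The Hessian of g at 0 has rank 0. Corank 2; j^3 = x^3 is a perfect cube, so E-series; the 4-jet and mu = 7 give E_7. f is A_2 but g is E_7, hence not right-equivalent.

No.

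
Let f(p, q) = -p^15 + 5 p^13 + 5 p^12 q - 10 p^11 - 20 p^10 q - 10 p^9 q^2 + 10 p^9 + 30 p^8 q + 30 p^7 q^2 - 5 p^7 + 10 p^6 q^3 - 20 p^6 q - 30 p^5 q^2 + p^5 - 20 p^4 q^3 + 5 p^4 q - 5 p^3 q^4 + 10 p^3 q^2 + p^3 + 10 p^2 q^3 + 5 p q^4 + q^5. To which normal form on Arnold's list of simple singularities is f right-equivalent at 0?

E8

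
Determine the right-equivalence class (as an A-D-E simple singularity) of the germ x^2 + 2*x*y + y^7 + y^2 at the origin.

The Hessian of f at 0 has rank 1. Corank 1: A-series; mu = 6 gives A_6.

A_{6}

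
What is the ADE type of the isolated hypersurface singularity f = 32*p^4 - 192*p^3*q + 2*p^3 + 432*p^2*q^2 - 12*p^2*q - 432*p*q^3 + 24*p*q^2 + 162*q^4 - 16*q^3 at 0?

E_{6}

The Hessian of f at 0 is [[0, 0], [0, 0]] with rank 0, so corank 2. A Groebner basis of the Jacobian ideal J(f) in C{p,q} is {q^4, p*q^2 - 11*q^3/6, p^2 - 4*p*q + 4*q^2}; counting standard monomials gives mu = 6. Corank 2; j^3 = 2*(p - 2*q)^3 is a perfect cube, so E-series; the 4-jet and mu = 6 give E_6.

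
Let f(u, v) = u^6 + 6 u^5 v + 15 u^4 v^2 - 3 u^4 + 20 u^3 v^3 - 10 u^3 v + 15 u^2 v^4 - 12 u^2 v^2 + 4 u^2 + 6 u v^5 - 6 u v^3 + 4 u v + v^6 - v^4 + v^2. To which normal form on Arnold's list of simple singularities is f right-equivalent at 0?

A_3

The Hessian of f at 0 has rank 1. Corank 1: A-series; mu = 3 gives A_3.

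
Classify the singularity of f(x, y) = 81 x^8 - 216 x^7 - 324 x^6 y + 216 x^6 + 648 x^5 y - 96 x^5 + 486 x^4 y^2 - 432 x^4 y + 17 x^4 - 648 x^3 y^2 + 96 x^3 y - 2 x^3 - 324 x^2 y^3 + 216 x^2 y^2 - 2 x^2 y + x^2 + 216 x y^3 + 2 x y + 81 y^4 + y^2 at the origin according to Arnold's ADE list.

A3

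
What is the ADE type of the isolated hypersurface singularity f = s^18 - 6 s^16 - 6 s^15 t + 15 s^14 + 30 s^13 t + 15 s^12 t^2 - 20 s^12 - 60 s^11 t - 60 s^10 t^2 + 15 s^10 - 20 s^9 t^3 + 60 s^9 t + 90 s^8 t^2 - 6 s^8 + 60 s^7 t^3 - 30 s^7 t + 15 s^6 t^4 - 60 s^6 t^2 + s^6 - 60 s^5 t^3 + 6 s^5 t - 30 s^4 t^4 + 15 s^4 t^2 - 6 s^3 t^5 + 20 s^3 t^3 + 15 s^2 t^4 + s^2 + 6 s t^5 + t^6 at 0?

A_{5}

The Hessian of f at 0 has rank 1. Corank 1: A-series; mu = 5 gives A_5.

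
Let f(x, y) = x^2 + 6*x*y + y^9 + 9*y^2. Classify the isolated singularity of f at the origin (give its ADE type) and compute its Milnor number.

Type A_8, Milnor number mu = 8.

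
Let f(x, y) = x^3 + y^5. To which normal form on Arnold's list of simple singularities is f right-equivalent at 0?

E8

The Hessian of f at 0 has rank 0. Corank 2; j^3 = x^3 is a perfect cube, so E-series; the 5-jet and mu = 8 give E_8.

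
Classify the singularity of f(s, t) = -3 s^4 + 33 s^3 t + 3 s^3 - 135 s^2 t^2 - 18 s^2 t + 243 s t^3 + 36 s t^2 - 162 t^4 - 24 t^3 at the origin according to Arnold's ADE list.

The Hessian of f at 0 is [[0, 0], [0, 0]] with rank 0, so corank 2. A Groebner basis of the Jacobian ideal J(f) in C{s,t} is {3*s^2 - 12*s*t + t^4 + t^3 + 12*t^2, s^3 - 30*s^2 + 120*s*t - 18*t^3 - 120*t^2, s^2*t - 9*s^2 + 36*s*t - 7*t^3 - 36*t^2, -2*s^2 + s*t^2 + 8*s*t - 8*t^3/3 - 8*t^2}; counting standard monomials gives mu = 7. Corank 2; j^3 = 3*(s - 2*t)^3 is a perfect cube, so E-series; the 4-jet and mu = 7 give E_7.

E7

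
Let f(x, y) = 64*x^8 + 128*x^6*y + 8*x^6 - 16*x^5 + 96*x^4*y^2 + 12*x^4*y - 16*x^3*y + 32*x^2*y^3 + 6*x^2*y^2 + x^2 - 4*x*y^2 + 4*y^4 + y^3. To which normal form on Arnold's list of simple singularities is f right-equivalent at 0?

A2

The Hessian of f at 0 has rank 1. Corank 1: A-series; mu = 2 gives A_2.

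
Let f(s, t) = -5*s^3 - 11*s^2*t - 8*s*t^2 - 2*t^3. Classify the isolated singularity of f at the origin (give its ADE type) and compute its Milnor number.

Type D_4, Milnor number mu = 4.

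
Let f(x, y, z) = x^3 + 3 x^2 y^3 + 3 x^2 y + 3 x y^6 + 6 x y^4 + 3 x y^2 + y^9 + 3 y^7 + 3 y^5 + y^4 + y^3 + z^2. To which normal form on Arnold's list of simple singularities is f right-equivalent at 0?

E6

The Hessian of f at 0 has rank 1. Corank 2; j^3 = (x + y)^3 is a perfect cube, so E-series; the 4-jet and mu = 6 give E_6.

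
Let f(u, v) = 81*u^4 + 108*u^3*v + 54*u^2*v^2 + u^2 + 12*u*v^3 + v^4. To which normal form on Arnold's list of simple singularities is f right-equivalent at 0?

The Hessian of f at 0 has rank 1. Corank 1: A-series; mu = 3 gives A_3.

A3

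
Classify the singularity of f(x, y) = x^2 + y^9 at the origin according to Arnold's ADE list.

A_8

The Hessian of f at 0 is [[2, 0], [0, 0]] with rank 1, so corank 1. A Groebner basis of the Jacobian ideal J(f) in C{x,y} is {y^8, x}; counting standard monomials gives mu = 8. Corank 1: A-series; mu = 8 gives A_8.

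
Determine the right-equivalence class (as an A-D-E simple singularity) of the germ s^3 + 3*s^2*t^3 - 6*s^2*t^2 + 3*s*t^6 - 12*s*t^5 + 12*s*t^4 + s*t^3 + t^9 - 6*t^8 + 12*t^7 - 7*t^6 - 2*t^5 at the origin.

The Hessian of f at 0 is [[0, 0], [0, 0]] with rank 0, so corank 2. A Groebner basis of the Jacobian ideal J(f) in C{s,t} is {-s^2/4 + t^4 - t^3/12, s^3, s^2*t + s^2/12 + t^3/36, -s^2/2 + s*t^2 - t^3/6}; counting standard monomials gives mu = 7. Corank 2; j^3 = s^3 is a perfect cube, so E-series; the 4-jet and mu = 7 give E_7.

E_{7}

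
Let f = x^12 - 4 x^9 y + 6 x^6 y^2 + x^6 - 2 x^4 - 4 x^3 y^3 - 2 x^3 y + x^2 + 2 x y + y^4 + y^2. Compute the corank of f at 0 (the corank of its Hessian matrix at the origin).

1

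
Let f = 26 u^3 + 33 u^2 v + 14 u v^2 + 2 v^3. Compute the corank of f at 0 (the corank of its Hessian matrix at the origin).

2

The Hessian at 0 is [[0, 0], [0, 0]] of rank 0; hence corank 2.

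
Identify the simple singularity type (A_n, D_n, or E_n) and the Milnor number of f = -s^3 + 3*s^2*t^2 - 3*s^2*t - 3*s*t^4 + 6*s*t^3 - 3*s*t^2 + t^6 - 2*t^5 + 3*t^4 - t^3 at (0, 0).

Type E_8, Milnor number mu = 8.

The Hessian of f at 0 is [[0, 0], [0, 0]] with rank 0, so corank 2. A Groebner basis of the Jacobian ideal J(f) in C{s,t} is {t^4, s^3 + 3*s^2*t + 3*s^2/2 + 3*s*t - 2*t^3 + 3*t^2/2, -s^2/2 + s*t^2 - s*t + t^3 - t^2/2}; counting standard monomials gives mu = 8. Corank 2; j^3 = -(s + t)^3 is a perfect cube, so E-series; the 5-jet and mu = 8 give E_8.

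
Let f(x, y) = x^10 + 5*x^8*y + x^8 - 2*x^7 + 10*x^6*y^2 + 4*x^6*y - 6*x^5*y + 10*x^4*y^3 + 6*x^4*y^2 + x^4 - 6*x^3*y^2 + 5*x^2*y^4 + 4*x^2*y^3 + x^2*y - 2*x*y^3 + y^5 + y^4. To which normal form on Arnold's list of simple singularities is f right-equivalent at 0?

The Hessian of f at 0 has rank 0. Corank 2; j^3 = x^2*y has shape L^2 M (L != M), so D-series; mu = 5 gives D_5.

D_5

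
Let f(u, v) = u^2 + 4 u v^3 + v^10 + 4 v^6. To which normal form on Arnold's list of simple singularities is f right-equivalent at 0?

The Hessian of f at 0 has rank 1. Corank 1: A-series; mu = 9 gives A_9.

A9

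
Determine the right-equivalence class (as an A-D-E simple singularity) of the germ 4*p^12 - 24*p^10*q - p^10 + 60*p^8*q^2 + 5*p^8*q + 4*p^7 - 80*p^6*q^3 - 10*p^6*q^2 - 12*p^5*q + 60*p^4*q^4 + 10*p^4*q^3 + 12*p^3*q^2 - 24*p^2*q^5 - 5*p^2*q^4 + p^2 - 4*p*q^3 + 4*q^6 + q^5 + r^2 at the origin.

A4

The Hessian of f at 0 is [[2, 0, 0], [0, 0, 0], [0, 0, 2]] with rank 2, so corank 1. A Groebner basis of the Jacobian ideal J(f) in C{p,q,r} is {-p/2 + q^3, p^2, p*q, r}; counting standard monomials gives mu = 4. Corank 1: A-series; mu = 4 gives A_4.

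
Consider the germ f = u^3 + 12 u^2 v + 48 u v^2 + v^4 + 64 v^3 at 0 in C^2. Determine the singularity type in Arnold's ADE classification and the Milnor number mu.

The Hessian of f at 0 has rank 0. Corank 2; j^3 = (u + 4*v)^3 is a perfect cube, so E-series; the 4-jet and mu = 6 give E_6.

Type E6, Milnor number mu = 6.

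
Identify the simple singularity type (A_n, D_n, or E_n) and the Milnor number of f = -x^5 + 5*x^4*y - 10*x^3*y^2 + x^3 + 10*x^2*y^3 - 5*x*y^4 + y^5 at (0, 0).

The Hessian of f at 0 has rank 0. Corank 2; j^3 = x^3 is a perfect cube, so E-series; the 5-jet and mu = 8 give E_8.

Type E8, Milnor number mu = 8.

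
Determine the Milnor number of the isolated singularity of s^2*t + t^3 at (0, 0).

4

The Hessian of f at 0 has rank 0. Corank 2; j^3 = t*(s^2 + t^2) splits into three distinct lines over C (the quadratic factor has nonzero discriminant), so D_4.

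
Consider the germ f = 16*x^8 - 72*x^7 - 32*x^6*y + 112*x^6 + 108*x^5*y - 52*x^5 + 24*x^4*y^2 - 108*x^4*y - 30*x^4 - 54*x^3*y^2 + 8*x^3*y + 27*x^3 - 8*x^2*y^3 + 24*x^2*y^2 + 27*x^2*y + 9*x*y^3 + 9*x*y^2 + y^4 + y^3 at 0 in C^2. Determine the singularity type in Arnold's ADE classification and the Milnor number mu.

Type E7, Milnor number mu = 7.

The Hessian of f at 0 has rank 0. Corank 2; j^3 = (3*x + y)^3 is a perfect cube, so E-series; the 4-jet and mu = 7 give E_7.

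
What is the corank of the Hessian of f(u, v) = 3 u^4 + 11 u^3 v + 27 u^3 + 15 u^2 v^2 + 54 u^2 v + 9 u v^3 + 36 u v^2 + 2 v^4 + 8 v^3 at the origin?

2

Hessian at 0 has rank 0.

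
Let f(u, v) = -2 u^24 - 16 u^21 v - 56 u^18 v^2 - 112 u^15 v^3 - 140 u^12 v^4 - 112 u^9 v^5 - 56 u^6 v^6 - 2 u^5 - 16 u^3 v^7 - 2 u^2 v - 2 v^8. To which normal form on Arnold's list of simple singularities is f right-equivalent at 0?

D_9

The Hessian of f at 0 is [[0, 0], [0, 0]] with rank 0, so corank 2. A Groebner basis of the Jacobian ideal J(f) in C{u,v} is {u^2/8 + v^7, u^3, u*v}; counting standard monomials gives mu = 9. Corank 2; j^3 = -2*u^2*v has shape L^2 M (L != M), so D-series; mu = 9 gives D_9.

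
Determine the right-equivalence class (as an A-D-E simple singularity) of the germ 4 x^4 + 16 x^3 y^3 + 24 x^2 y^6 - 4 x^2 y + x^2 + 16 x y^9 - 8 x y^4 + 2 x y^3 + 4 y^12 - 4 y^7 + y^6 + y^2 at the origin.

A1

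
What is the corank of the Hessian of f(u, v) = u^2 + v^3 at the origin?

1

The Hessian at 0 is [[2, 0], [0, 0]] of rank 1; hence corank 1.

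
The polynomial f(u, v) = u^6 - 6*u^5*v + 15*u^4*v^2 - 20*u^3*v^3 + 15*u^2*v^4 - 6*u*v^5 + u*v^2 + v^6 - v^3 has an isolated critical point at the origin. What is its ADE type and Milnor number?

The Hessian of f at 0 has rank 0. Corank 2; j^3 = v^2*(u - v) has shape L^2 M (L != M), so D-series; mu = 7 gives D_7.

Type D7, Milnor number mu = 7.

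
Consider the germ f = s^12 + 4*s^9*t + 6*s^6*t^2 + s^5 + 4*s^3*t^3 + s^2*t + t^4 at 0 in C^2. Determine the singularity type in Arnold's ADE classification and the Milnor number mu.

The Hessian of f at 0 is [[0, 0], [0, 0]] with rank 0, so corank 2. A Groebner basis of the Jacobian ideal J(f) in C{s,t} is {s^3, s^2/4 + t^3, s*t}; counting standard monomials gives mu = 5. Corank 2; j^3 = s^2*t has shape L^2 M (L != M), so D-series; mu = 5 gives D_5.

Type D_5, Milnor number mu = 5.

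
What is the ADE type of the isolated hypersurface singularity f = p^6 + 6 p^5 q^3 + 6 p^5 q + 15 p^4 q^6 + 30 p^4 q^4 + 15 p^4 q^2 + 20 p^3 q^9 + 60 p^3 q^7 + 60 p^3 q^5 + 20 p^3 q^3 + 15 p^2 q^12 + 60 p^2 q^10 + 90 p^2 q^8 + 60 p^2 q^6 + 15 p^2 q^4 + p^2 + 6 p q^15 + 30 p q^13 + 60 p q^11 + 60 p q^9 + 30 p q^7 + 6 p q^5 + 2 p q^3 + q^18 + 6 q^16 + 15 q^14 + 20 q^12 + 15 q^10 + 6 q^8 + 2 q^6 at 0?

A_5

The Hessian of f at 0 has rank 1. Corank 1: A-series; mu = 5 gives A_5.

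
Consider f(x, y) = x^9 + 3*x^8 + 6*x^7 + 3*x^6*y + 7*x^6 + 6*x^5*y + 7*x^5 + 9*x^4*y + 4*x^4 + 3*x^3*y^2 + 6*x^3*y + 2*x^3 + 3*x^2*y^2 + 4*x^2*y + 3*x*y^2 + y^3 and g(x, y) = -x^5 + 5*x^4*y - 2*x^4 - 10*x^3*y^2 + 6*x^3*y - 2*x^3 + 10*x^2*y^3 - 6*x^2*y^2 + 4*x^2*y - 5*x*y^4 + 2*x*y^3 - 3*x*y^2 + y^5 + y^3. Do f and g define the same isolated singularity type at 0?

Yes.

The Hessian of f at 0 has rank 0. Corank 2; j^3 = (x + y)*(2*x^2 + 2*x*y + y^2) splits into three distinct lines over C (the quadratic factor has nonzero discriminant), so D_4. The Hessian of g at 0 has rank 0. Corank 2; j^3 = -(x - y)*(2*x^2 - 2*x*y + y^2) splits into three distinct lines over C (the quadratic factor has nonzero discriminant), so D_4. Both have type D_4, hence right-equivalent.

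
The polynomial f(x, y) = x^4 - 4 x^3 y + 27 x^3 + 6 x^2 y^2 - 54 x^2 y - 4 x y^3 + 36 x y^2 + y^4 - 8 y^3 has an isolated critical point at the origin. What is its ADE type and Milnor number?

The Hessian of f at 0 has rank 0. Corank 2; j^3 = (3*x - 2*y)^3 is a perfect cube, so E-series; the 4-jet and mu = 6 give E_6.

Type E_{6}, Milnor number mu = 6.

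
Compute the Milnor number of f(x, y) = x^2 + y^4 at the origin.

3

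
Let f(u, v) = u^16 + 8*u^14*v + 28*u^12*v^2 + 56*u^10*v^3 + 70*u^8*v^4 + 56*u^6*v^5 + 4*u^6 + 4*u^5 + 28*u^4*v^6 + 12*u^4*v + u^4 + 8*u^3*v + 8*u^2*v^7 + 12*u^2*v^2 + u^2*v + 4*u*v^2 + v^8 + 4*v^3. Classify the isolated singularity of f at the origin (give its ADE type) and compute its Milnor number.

Type D_{9}, Milnor number mu = 9.

The Hessian of f at 0 has rank 0. Corank 2; j^3 = v*(u + 2*v)^2 has shape L^2 M (L != M), so D-series; mu = 9 gives D_9.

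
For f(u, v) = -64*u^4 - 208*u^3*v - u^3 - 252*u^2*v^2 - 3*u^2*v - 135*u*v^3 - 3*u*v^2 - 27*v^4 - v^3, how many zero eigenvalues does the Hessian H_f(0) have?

2

Hessian at 0 has rank 0.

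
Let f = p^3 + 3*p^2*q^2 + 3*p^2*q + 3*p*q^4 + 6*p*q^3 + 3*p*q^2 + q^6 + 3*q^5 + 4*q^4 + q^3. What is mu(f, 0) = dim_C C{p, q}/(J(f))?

The Hessian of f at 0 has rank 0. Corank 2; j^3 = (p + q)^3 is a perfect cube, so E-series; the 4-jet and mu = 6 give E_6.

6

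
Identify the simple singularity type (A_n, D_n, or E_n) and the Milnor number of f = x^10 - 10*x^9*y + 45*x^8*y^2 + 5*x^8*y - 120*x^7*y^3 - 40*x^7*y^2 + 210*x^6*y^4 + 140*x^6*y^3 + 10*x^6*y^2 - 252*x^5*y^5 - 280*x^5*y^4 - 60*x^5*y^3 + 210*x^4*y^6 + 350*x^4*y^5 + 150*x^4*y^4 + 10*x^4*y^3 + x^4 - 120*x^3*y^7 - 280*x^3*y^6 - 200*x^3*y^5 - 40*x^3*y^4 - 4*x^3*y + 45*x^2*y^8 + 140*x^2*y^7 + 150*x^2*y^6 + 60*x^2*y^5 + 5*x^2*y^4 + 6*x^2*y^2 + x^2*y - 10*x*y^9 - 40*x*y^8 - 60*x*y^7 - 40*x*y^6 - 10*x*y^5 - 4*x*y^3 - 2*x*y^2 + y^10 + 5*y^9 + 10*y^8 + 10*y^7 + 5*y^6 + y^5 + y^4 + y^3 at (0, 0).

Type D_{6}, Milnor number mu = 6.

The Hessian of f at 0 has rank 0. Corank 2; j^3 = y*(x - y)^2 has shape L^2 M (L != M), so D-series; mu = 6 gives D_6.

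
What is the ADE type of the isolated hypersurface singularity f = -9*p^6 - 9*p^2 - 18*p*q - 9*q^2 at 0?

The Hessian of f at 0 is [[-18, -18], [-18, -18]] with rank 1, so corank 1. A Groebner basis of the Jacobian ideal J(f) in C{p,q} is {q^5, p + q}; counting standard monomials gives mu = 5. Corank 1: A-series; mu = 5 gives A_5.

A5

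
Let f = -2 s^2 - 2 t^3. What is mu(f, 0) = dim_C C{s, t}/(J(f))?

2

The Hessian of f at 0 has rank 1. Corank 1: A-series; mu = 2 gives A_2.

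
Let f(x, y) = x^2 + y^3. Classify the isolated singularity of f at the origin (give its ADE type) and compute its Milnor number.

The Hessian of f at 0 has rank 1. Corank 1: A-series; mu = 2 gives A_2.

Type A2, Milnor number mu = 2.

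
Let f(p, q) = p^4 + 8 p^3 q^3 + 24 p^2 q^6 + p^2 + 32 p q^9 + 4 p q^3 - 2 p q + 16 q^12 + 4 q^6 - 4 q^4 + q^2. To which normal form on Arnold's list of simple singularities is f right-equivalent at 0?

A_{3}

The Hessian of f at 0 has rank 1. Corank 1: A-series; mu = 3 gives A_3.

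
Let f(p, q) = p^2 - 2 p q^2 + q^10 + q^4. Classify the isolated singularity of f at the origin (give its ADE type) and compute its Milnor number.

Type A_9, Milnor number mu = 9.

The Hessian of f at 0 is [[2, 0], [0, 0]] with rank 1, so corank 1. A Groebner basis of the Jacobian ideal J(f) in C{p,q} is {p^5, p^4*q, -p + q^2}; counting standard monomials gives mu = 9. Corank 1: A-series; mu = 9 gives A_9.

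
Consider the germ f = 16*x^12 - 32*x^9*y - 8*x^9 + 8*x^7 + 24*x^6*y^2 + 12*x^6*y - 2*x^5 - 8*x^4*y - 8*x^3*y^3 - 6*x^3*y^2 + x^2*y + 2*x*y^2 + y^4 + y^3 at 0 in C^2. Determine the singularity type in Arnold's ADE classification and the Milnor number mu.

The Hessian of f at 0 has rank 0. Corank 2; j^3 = y*(x + y)^2 has shape L^2 M (L != M), so D-series; mu = 5 gives D_5.

Type D_{5}, Milnor number mu = 5.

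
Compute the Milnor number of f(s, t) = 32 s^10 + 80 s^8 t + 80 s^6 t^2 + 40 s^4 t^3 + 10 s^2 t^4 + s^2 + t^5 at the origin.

4

The Hessian of f at 0 has rank 1. Corank 1: A-series; mu = 4 gives A_4.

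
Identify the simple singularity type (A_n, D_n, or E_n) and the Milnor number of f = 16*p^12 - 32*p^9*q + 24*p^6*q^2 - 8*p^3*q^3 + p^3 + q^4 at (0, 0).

The Hessian of f at 0 is [[0, 0], [0, 0]] with rank 0, so corank 2. A Groebner basis of the Jacobian ideal J(f) in C{p,q} is {q^3, p^2}; counting standard monomials gives mu = 6. Corank 2; j^3 = p^3 is a perfect cube, so E-series; the 4-jet and mu = 6 give E_6.

Type E_6, Milnor number mu = 6.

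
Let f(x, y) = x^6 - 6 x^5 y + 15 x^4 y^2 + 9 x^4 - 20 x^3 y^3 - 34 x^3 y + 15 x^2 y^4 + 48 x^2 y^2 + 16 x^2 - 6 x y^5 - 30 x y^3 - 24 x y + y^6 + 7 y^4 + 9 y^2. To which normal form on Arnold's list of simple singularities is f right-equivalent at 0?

The Hessian of f at 0 is [[32, -24], [-24, 18]] with rank 1, so corank 1. A Groebner basis of the Jacobian ideal J(f) in C{x,y} is {y^3, x - 3*y/4}; counting standard monomials gives mu = 3. Corank 1: A-series; mu = 3 gives A_3.

A3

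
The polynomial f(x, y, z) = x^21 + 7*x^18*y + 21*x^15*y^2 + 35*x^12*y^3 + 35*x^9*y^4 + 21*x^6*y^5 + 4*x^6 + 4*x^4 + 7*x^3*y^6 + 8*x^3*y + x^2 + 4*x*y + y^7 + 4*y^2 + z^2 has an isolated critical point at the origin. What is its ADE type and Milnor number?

The Hessian of f at 0 has rank 2. Corank 1: A-series; mu = 6 gives A_6.

Type A_6, Milnor number mu = 6.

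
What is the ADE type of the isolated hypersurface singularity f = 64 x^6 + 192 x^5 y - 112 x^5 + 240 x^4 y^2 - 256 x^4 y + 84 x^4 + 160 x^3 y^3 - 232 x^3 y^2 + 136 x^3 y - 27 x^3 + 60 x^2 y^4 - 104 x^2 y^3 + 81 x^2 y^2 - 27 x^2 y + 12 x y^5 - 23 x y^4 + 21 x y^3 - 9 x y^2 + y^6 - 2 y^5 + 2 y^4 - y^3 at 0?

E_7

The Hessian of f at 0 has rank 0. Corank 2; j^3 = -(3*x + y)^3 is a perfect cube, so E-series; the 4-jet and mu = 7 give E_7.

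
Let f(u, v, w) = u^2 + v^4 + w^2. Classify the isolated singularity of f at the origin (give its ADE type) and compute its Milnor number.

The Hessian of f at 0 has rank 2. Corank 1: A-series; mu = 3 gives A_3.

Type A_{3}, Milnor number mu = 3.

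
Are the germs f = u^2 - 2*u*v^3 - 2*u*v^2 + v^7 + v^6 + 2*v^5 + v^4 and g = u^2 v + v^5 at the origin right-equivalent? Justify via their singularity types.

No.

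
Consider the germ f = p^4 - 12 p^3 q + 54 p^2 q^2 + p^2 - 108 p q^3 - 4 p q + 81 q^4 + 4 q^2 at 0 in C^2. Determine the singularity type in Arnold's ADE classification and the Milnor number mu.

The Hessian of f at 0 has rank 1. Corank 1: A-series; mu = 3 gives A_3.

Type A_{3}, Milnor number mu = 3.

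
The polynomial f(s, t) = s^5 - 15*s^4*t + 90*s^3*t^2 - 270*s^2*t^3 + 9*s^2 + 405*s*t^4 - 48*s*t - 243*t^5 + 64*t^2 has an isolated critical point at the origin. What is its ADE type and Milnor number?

The Hessian of f at 0 has rank 1. Corank 1: A-series; mu = 4 gives A_4.

Type A_{4}, Milnor number mu = 4.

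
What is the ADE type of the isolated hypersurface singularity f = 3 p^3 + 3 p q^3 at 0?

E7

The Hessian of f at 0 has rank 0. Corank 2; j^3 = 3*p^3 is a perfect cube, so E-series; the 4-jet and mu = 7 give E_7.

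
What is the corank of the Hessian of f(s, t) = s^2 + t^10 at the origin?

The Hessian at 0 is [[2, 0], [0, 0]] of rank 1; hence corank 1.

1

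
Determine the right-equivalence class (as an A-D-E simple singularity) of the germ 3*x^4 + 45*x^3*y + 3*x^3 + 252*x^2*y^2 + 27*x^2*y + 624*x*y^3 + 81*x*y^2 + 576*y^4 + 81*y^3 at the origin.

E_7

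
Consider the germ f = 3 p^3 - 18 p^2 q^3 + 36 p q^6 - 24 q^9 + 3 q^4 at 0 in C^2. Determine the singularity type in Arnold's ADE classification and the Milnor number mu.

Type E_{6}, Milnor number mu = 6.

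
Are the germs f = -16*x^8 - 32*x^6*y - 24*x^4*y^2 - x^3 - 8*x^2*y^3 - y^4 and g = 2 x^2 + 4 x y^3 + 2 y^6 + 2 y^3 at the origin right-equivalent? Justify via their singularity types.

No.

The Hessian of f at 0 has rank 0. Corank 2; j^3 = -x^3 is a perfect cube, so E-series; the 4-jet and mu = 6 give E_6. The Hessian of g at 0 has rank 1. Corank 1: A-series; mu = 2 gives A_2. f is E_6 but g is A_2, hence not right-equivalent.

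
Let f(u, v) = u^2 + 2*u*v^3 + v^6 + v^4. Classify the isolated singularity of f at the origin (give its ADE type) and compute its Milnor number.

Type A_{3}, Milnor number mu = 3.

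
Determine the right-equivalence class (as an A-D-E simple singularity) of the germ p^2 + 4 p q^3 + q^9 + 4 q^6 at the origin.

A_8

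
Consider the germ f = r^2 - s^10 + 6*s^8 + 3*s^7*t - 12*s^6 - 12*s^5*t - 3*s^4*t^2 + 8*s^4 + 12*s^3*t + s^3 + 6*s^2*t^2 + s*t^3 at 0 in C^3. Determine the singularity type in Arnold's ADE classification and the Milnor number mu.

Type E7, Milnor number mu = 7.

The Hessian of f at 0 is [[0, 0, 0], [0, 0, 0], [0, 0, 2]] with rank 1, so corank 2. A Groebner basis of the Jacobian ideal J(f) in C{s,t,r} is {3*s^2/4 + t^4 + t^3/4, s^3, s^2*t - s^2/4 - t^3/12, s^2 + s*t^2 + t^3/3, r}; counting standard monomials gives mu = 7. Corank 2; j^3 = s^3 is a perfect cube, so E-series; the 4-jet and mu = 7 give E_7.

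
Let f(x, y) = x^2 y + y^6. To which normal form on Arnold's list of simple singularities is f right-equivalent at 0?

The Hessian of f at 0 has rank 0. Corank 2; j^3 = x^2*y has shape L^2 M (L != M), so D-series; mu = 7 gives D_7.

D_7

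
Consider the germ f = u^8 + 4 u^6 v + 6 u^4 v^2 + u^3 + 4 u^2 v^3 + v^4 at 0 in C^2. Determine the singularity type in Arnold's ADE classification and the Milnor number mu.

Type E_6, Milnor number mu = 6.

The Hessian of f at 0 has rank 0. Corank 2; j^3 = u^3 is a perfect cube, so E-series; the 4-jet and mu = 6 give E_6.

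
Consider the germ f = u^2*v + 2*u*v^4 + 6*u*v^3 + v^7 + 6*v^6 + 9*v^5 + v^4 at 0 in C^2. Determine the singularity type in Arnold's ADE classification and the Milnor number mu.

The Hessian of f at 0 is [[0, 0], [0, 0]] with rank 0, so corank 2. A Groebner basis of the Jacobian ideal J(f) in C{u,v} is {u*v^2, u*v/3 + v^3, u^2 - 4*u*v/3}; counting standard monomials gives mu = 5. Corank 2; j^3 = u^2*v has shape L^2 M (L != M), so D-series; mu = 5 gives D_5.

Type D_5, Milnor number mu = 5.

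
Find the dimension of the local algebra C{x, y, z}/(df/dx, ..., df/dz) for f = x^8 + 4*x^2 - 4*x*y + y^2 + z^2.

The Hessian of f at 0 is [[8, -4, 0], [-4, 2, 0], [0, 0, 2]] with rank 2, so corank 1. A Groebner basis of the Jacobian ideal J(f) in C{x,y,z} is {y^7, x - y/2, z}; counting standard monomials gives mu = 7. Corank 1: A-series; mu = 7 gives A_7.

7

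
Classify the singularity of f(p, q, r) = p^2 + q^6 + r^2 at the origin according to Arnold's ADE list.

A5

The Hessian of f at 0 has rank 2. Corank 1: A-series; mu = 5 gives A_5.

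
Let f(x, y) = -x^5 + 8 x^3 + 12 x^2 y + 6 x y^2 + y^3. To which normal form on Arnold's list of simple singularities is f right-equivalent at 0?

E8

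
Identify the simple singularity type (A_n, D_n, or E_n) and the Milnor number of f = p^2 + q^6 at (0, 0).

The Hessian of f at 0 is [[2, 0], [0, 0]] with rank 1, so corank 1. A Groebner basis of the Jacobian ideal J(f) in C{p,q} is {q^5, p}; counting standard monomials gives mu = 5. Corank 1: A-series; mu = 5 gives A_5.

Type A5, Milnor number mu = 5.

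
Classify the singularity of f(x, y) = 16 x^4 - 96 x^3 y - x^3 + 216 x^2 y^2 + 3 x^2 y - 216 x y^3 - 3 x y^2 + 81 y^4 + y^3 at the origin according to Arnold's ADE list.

The Hessian of f at 0 is [[0, 0], [0, 0]] with rank 0, so corank 2. A Groebner basis of the Jacobian ideal J(f) in C{x,y} is {y^4, x*y^2 - 7*y^3/6, x^2 - 2*x*y + y^2}; counting standard monomials gives mu = 6. Corank 2; j^3 = -(x - y)^3 is a perfect cube, so E-series; the 4-jet and mu = 6 give E_6.

E6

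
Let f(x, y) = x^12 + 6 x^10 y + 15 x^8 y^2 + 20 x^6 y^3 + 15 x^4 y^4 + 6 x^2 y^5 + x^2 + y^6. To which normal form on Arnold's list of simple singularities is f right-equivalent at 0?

The Hessian of f at 0 is [[2, 0], [0, 0]] with rank 1, so corank 1. A Groebner basis of the Jacobian ideal J(f) in C{x,y} is {y^5, x}; counting standard monomials gives mu = 5. Corank 1: A-series; mu = 5 gives A_5.

A_{5}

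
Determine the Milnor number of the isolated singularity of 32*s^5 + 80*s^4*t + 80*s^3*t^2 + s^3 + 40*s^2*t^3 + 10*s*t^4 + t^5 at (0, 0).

8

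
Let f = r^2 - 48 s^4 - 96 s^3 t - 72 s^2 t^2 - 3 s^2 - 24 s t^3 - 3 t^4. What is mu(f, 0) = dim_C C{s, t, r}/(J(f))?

3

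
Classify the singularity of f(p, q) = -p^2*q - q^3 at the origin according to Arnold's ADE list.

D4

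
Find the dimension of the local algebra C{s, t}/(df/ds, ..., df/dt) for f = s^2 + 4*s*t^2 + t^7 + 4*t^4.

6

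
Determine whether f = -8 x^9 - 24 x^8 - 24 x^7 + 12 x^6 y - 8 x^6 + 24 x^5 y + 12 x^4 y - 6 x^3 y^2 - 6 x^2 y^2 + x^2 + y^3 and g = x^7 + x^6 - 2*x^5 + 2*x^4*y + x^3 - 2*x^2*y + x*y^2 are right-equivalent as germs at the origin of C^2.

The Hessian of f at 0 has rank 1. Corank 1: A-series; mu = 2 gives A_2. The Hessian of g at 0 has rank 0. Corank 2; j^3 = x*(x - y)^2 has shape L^2 M (L != M), so D-series; mu = 7 gives D_7. f is A_2 but g is D_7, hence not right-equivalent.

No.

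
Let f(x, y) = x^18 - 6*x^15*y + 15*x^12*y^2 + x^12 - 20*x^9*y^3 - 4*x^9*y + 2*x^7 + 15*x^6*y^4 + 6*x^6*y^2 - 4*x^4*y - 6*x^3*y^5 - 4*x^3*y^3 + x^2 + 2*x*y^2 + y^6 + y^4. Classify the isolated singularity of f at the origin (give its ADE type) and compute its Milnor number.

The Hessian of f at 0 is [[2, 0], [0, 0]] with rank 1, so corank 1. A Groebner basis of the Jacobian ideal J(f) in C{x,y} is {x^3, x^2*y, x + y^2}; counting standard monomials gives mu = 5. Corank 1: A-series; mu = 5 gives A_5.

Type A_{5}, Milnor number mu = 5.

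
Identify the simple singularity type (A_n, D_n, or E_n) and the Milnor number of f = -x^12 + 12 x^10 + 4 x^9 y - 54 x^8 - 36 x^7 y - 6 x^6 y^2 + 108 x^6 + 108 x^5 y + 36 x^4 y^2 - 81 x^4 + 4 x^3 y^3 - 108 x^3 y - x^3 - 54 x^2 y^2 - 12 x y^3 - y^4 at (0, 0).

Type E_{6}, Milnor number mu = 6.

The Hessian of f at 0 has rank 0. Corank 2; j^3 = -x^3 is a perfect cube, so E-series; the 4-jet and mu = 6 give E_6.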